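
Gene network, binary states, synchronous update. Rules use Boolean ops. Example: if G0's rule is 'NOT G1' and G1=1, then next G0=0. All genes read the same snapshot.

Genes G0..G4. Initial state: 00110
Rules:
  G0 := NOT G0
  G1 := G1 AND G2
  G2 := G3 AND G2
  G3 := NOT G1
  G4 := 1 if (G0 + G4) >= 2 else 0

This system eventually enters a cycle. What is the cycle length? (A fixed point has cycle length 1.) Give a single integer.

Answer: 2

Derivation:
Step 0: 00110
Step 1: G0=NOT G0=NOT 0=1 G1=G1&G2=0&1=0 G2=G3&G2=1&1=1 G3=NOT G1=NOT 0=1 G4=(0+0>=2)=0 -> 10110
Step 2: G0=NOT G0=NOT 1=0 G1=G1&G2=0&1=0 G2=G3&G2=1&1=1 G3=NOT G1=NOT 0=1 G4=(1+0>=2)=0 -> 00110
State from step 2 equals state from step 0 -> cycle length 2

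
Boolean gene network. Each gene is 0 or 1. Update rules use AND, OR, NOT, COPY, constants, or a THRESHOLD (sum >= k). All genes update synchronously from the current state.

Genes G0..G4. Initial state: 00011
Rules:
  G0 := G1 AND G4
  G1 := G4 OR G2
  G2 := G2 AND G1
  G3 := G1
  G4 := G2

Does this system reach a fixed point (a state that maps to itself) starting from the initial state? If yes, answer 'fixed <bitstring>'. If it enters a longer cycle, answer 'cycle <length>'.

Step 0: 00011
Step 1: G0=G1&G4=0&1=0 G1=G4|G2=1|0=1 G2=G2&G1=0&0=0 G3=G1=0 G4=G2=0 -> 01000
Step 2: G0=G1&G4=1&0=0 G1=G4|G2=0|0=0 G2=G2&G1=0&1=0 G3=G1=1 G4=G2=0 -> 00010
Step 3: G0=G1&G4=0&0=0 G1=G4|G2=0|0=0 G2=G2&G1=0&0=0 G3=G1=0 G4=G2=0 -> 00000
Step 4: G0=G1&G4=0&0=0 G1=G4|G2=0|0=0 G2=G2&G1=0&0=0 G3=G1=0 G4=G2=0 -> 00000
Fixed point reached at step 3: 00000

Answer: fixed 00000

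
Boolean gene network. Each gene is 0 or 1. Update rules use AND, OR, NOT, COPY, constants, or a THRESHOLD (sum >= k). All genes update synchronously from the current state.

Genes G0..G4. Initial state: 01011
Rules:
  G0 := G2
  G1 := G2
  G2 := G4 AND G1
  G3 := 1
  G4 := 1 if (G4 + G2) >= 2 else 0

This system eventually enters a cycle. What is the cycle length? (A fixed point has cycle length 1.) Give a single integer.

Step 0: 01011
Step 1: G0=G2=0 G1=G2=0 G2=G4&G1=1&1=1 G3=1(const) G4=(1+0>=2)=0 -> 00110
Step 2: G0=G2=1 G1=G2=1 G2=G4&G1=0&0=0 G3=1(const) G4=(0+1>=2)=0 -> 11010
Step 3: G0=G2=0 G1=G2=0 G2=G4&G1=0&1=0 G3=1(const) G4=(0+0>=2)=0 -> 00010
Step 4: G0=G2=0 G1=G2=0 G2=G4&G1=0&0=0 G3=1(const) G4=(0+0>=2)=0 -> 00010
State from step 4 equals state from step 3 -> cycle length 1

Answer: 1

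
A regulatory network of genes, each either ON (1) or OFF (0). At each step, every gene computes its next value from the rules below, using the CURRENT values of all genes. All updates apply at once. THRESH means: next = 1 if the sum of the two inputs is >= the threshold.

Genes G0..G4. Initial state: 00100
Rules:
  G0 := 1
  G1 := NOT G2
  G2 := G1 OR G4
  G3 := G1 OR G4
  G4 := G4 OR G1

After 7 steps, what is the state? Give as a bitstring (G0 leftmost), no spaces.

Step 1: G0=1(const) G1=NOT G2=NOT 1=0 G2=G1|G4=0|0=0 G3=G1|G4=0|0=0 G4=G4|G1=0|0=0 -> 10000
Step 2: G0=1(const) G1=NOT G2=NOT 0=1 G2=G1|G4=0|0=0 G3=G1|G4=0|0=0 G4=G4|G1=0|0=0 -> 11000
Step 3: G0=1(const) G1=NOT G2=NOT 0=1 G2=G1|G4=1|0=1 G3=G1|G4=1|0=1 G4=G4|G1=0|1=1 -> 11111
Step 4: G0=1(const) G1=NOT G2=NOT 1=0 G2=G1|G4=1|1=1 G3=G1|G4=1|1=1 G4=G4|G1=1|1=1 -> 10111
Step 5: G0=1(const) G1=NOT G2=NOT 1=0 G2=G1|G4=0|1=1 G3=G1|G4=0|1=1 G4=G4|G1=1|0=1 -> 10111
Step 6: G0=1(const) G1=NOT G2=NOT 1=0 G2=G1|G4=0|1=1 G3=G1|G4=0|1=1 G4=G4|G1=1|0=1 -> 10111
Step 7: G0=1(const) G1=NOT G2=NOT 1=0 G2=G1|G4=0|1=1 G3=G1|G4=0|1=1 G4=G4|G1=1|0=1 -> 10111

10111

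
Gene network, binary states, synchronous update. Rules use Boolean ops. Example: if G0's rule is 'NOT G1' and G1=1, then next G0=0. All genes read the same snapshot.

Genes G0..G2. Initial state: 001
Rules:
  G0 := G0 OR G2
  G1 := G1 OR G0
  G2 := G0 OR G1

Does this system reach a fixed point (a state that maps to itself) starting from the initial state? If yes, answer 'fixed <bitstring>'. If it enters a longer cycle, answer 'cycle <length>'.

Answer: fixed 111

Derivation:
Step 0: 001
Step 1: G0=G0|G2=0|1=1 G1=G1|G0=0|0=0 G2=G0|G1=0|0=0 -> 100
Step 2: G0=G0|G2=1|0=1 G1=G1|G0=0|1=1 G2=G0|G1=1|0=1 -> 111
Step 3: G0=G0|G2=1|1=1 G1=G1|G0=1|1=1 G2=G0|G1=1|1=1 -> 111
Fixed point reached at step 2: 111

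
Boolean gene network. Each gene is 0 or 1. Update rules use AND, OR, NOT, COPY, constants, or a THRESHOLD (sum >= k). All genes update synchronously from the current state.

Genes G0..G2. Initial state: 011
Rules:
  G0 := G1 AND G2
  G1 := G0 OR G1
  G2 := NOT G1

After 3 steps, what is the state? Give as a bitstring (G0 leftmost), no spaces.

Step 1: G0=G1&G2=1&1=1 G1=G0|G1=0|1=1 G2=NOT G1=NOT 1=0 -> 110
Step 2: G0=G1&G2=1&0=0 G1=G0|G1=1|1=1 G2=NOT G1=NOT 1=0 -> 010
Step 3: G0=G1&G2=1&0=0 G1=G0|G1=0|1=1 G2=NOT G1=NOT 1=0 -> 010

010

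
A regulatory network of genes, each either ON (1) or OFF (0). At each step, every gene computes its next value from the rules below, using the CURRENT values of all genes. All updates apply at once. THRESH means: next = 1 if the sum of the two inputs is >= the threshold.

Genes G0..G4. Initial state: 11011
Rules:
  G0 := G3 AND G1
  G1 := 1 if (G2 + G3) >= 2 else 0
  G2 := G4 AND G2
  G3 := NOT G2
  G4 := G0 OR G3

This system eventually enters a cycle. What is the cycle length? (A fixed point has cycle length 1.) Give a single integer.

Step 0: 11011
Step 1: G0=G3&G1=1&1=1 G1=(0+1>=2)=0 G2=G4&G2=1&0=0 G3=NOT G2=NOT 0=1 G4=G0|G3=1|1=1 -> 10011
Step 2: G0=G3&G1=1&0=0 G1=(0+1>=2)=0 G2=G4&G2=1&0=0 G3=NOT G2=NOT 0=1 G4=G0|G3=1|1=1 -> 00011
Step 3: G0=G3&G1=1&0=0 G1=(0+1>=2)=0 G2=G4&G2=1&0=0 G3=NOT G2=NOT 0=1 G4=G0|G3=0|1=1 -> 00011
State from step 3 equals state from step 2 -> cycle length 1

Answer: 1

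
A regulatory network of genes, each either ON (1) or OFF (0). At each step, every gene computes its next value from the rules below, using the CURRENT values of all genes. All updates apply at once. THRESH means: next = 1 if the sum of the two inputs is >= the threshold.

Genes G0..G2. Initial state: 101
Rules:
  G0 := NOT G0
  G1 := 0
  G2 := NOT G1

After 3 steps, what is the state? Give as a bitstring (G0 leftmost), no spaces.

Step 1: G0=NOT G0=NOT 1=0 G1=0(const) G2=NOT G1=NOT 0=1 -> 001
Step 2: G0=NOT G0=NOT 0=1 G1=0(const) G2=NOT G1=NOT 0=1 -> 101
Step 3: G0=NOT G0=NOT 1=0 G1=0(const) G2=NOT G1=NOT 0=1 -> 001

001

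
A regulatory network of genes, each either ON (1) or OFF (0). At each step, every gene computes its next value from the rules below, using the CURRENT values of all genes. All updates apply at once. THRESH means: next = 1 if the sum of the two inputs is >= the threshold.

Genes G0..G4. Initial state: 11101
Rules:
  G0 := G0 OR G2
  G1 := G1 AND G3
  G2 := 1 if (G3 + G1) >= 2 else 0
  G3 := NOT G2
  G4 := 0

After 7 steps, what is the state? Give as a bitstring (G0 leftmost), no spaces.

Step 1: G0=G0|G2=1|1=1 G1=G1&G3=1&0=0 G2=(0+1>=2)=0 G3=NOT G2=NOT 1=0 G4=0(const) -> 10000
Step 2: G0=G0|G2=1|0=1 G1=G1&G3=0&0=0 G2=(0+0>=2)=0 G3=NOT G2=NOT 0=1 G4=0(const) -> 10010
Step 3: G0=G0|G2=1|0=1 G1=G1&G3=0&1=0 G2=(1+0>=2)=0 G3=NOT G2=NOT 0=1 G4=0(const) -> 10010
Step 4: G0=G0|G2=1|0=1 G1=G1&G3=0&1=0 G2=(1+0>=2)=0 G3=NOT G2=NOT 0=1 G4=0(const) -> 10010
Step 5: G0=G0|G2=1|0=1 G1=G1&G3=0&1=0 G2=(1+0>=2)=0 G3=NOT G2=NOT 0=1 G4=0(const) -> 10010
Step 6: G0=G0|G2=1|0=1 G1=G1&G3=0&1=0 G2=(1+0>=2)=0 G3=NOT G2=NOT 0=1 G4=0(const) -> 10010
Step 7: G0=G0|G2=1|0=1 G1=G1&G3=0&1=0 G2=(1+0>=2)=0 G3=NOT G2=NOT 0=1 G4=0(const) -> 10010

10010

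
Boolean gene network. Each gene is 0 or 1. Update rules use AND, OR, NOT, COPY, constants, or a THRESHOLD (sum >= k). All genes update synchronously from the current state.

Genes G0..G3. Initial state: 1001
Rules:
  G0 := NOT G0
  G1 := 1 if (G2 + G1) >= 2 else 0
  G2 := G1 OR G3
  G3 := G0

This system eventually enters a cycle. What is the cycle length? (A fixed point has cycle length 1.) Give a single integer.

Answer: 2

Derivation:
Step 0: 1001
Step 1: G0=NOT G0=NOT 1=0 G1=(0+0>=2)=0 G2=G1|G3=0|1=1 G3=G0=1 -> 0011
Step 2: G0=NOT G0=NOT 0=1 G1=(1+0>=2)=0 G2=G1|G3=0|1=1 G3=G0=0 -> 1010
Step 3: G0=NOT G0=NOT 1=0 G1=(1+0>=2)=0 G2=G1|G3=0|0=0 G3=G0=1 -> 0001
Step 4: G0=NOT G0=NOT 0=1 G1=(0+0>=2)=0 G2=G1|G3=0|1=1 G3=G0=0 -> 1010
State from step 4 equals state from step 2 -> cycle length 2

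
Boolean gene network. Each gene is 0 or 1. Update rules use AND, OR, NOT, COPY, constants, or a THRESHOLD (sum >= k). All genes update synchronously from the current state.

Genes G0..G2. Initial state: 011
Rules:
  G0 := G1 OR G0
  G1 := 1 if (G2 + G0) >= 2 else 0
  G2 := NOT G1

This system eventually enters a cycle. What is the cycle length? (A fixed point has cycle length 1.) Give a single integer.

Step 0: 011
Step 1: G0=G1|G0=1|0=1 G1=(1+0>=2)=0 G2=NOT G1=NOT 1=0 -> 100
Step 2: G0=G1|G0=0|1=1 G1=(0+1>=2)=0 G2=NOT G1=NOT 0=1 -> 101
Step 3: G0=G1|G0=0|1=1 G1=(1+1>=2)=1 G2=NOT G1=NOT 0=1 -> 111
Step 4: G0=G1|G0=1|1=1 G1=(1+1>=2)=1 G2=NOT G1=NOT 1=0 -> 110
Step 5: G0=G1|G0=1|1=1 G1=(0+1>=2)=0 G2=NOT G1=NOT 1=0 -> 100
State from step 5 equals state from step 1 -> cycle length 4

Answer: 4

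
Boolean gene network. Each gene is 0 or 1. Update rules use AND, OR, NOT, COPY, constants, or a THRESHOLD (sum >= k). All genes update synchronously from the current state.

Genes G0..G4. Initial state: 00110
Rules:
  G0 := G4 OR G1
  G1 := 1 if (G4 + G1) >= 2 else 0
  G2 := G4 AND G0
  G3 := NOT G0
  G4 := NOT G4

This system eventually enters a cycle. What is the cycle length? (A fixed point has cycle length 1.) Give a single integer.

Answer: 2

Derivation:
Step 0: 00110
Step 1: G0=G4|G1=0|0=0 G1=(0+0>=2)=0 G2=G4&G0=0&0=0 G3=NOT G0=NOT 0=1 G4=NOT G4=NOT 0=1 -> 00011
Step 2: G0=G4|G1=1|0=1 G1=(1+0>=2)=0 G2=G4&G0=1&0=0 G3=NOT G0=NOT 0=1 G4=NOT G4=NOT 1=0 -> 10010
Step 3: G0=G4|G1=0|0=0 G1=(0+0>=2)=0 G2=G4&G0=0&1=0 G3=NOT G0=NOT 1=0 G4=NOT G4=NOT 0=1 -> 00001
Step 4: G0=G4|G1=1|0=1 G1=(1+0>=2)=0 G2=G4&G0=1&0=0 G3=NOT G0=NOT 0=1 G4=NOT G4=NOT 1=0 -> 10010
State from step 4 equals state from step 2 -> cycle length 2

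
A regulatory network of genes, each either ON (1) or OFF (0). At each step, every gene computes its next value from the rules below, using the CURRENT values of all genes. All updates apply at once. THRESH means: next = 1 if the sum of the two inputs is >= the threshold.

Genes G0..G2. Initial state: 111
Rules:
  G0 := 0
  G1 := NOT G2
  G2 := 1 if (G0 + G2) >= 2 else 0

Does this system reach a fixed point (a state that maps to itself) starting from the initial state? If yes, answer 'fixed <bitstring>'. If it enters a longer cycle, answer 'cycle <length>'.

Step 0: 111
Step 1: G0=0(const) G1=NOT G2=NOT 1=0 G2=(1+1>=2)=1 -> 001
Step 2: G0=0(const) G1=NOT G2=NOT 1=0 G2=(0+1>=2)=0 -> 000
Step 3: G0=0(const) G1=NOT G2=NOT 0=1 G2=(0+0>=2)=0 -> 010
Step 4: G0=0(const) G1=NOT G2=NOT 0=1 G2=(0+0>=2)=0 -> 010
Fixed point reached at step 3: 010

Answer: fixed 010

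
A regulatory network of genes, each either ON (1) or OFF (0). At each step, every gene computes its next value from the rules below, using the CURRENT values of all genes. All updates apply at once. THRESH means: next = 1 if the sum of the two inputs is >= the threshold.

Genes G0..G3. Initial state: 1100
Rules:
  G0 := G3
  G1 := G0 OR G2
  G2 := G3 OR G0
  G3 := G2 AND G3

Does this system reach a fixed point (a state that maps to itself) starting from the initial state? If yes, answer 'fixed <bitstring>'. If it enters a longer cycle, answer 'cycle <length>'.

Answer: fixed 0000

Derivation:
Step 0: 1100
Step 1: G0=G3=0 G1=G0|G2=1|0=1 G2=G3|G0=0|1=1 G3=G2&G3=0&0=0 -> 0110
Step 2: G0=G3=0 G1=G0|G2=0|1=1 G2=G3|G0=0|0=0 G3=G2&G3=1&0=0 -> 0100
Step 3: G0=G3=0 G1=G0|G2=0|0=0 G2=G3|G0=0|0=0 G3=G2&G3=0&0=0 -> 0000
Step 4: G0=G3=0 G1=G0|G2=0|0=0 G2=G3|G0=0|0=0 G3=G2&G3=0&0=0 -> 0000
Fixed point reached at step 3: 0000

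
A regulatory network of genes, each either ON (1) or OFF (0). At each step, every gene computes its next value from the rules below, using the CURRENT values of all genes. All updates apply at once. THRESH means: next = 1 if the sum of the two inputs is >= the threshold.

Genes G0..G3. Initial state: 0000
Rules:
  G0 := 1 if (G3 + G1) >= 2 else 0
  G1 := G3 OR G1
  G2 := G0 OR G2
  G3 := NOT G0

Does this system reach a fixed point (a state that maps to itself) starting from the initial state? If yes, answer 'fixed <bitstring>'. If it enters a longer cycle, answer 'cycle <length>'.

Step 0: 0000
Step 1: G0=(0+0>=2)=0 G1=G3|G1=0|0=0 G2=G0|G2=0|0=0 G3=NOT G0=NOT 0=1 -> 0001
Step 2: G0=(1+0>=2)=0 G1=G3|G1=1|0=1 G2=G0|G2=0|0=0 G3=NOT G0=NOT 0=1 -> 0101
Step 3: G0=(1+1>=2)=1 G1=G3|G1=1|1=1 G2=G0|G2=0|0=0 G3=NOT G0=NOT 0=1 -> 1101
Step 4: G0=(1+1>=2)=1 G1=G3|G1=1|1=1 G2=G0|G2=1|0=1 G3=NOT G0=NOT 1=0 -> 1110
Step 5: G0=(0+1>=2)=0 G1=G3|G1=0|1=1 G2=G0|G2=1|1=1 G3=NOT G0=NOT 1=0 -> 0110
Step 6: G0=(0+1>=2)=0 G1=G3|G1=0|1=1 G2=G0|G2=0|1=1 G3=NOT G0=NOT 0=1 -> 0111
Step 7: G0=(1+1>=2)=1 G1=G3|G1=1|1=1 G2=G0|G2=0|1=1 G3=NOT G0=NOT 0=1 -> 1111
Step 8: G0=(1+1>=2)=1 G1=G3|G1=1|1=1 G2=G0|G2=1|1=1 G3=NOT G0=NOT 1=0 -> 1110
Cycle of length 4 starting at step 4 -> no fixed point

Answer: cycle 4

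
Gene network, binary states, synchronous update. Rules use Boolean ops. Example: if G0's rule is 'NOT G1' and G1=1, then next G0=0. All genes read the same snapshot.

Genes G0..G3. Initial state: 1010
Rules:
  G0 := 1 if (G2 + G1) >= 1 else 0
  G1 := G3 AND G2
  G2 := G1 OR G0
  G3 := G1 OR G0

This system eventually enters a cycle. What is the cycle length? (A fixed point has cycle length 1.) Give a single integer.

Step 0: 1010
Step 1: G0=(1+0>=1)=1 G1=G3&G2=0&1=0 G2=G1|G0=0|1=1 G3=G1|G0=0|1=1 -> 1011
Step 2: G0=(1+0>=1)=1 G1=G3&G2=1&1=1 G2=G1|G0=0|1=1 G3=G1|G0=0|1=1 -> 1111
Step 3: G0=(1+1>=1)=1 G1=G3&G2=1&1=1 G2=G1|G0=1|1=1 G3=G1|G0=1|1=1 -> 1111
State from step 3 equals state from step 2 -> cycle length 1

Answer: 1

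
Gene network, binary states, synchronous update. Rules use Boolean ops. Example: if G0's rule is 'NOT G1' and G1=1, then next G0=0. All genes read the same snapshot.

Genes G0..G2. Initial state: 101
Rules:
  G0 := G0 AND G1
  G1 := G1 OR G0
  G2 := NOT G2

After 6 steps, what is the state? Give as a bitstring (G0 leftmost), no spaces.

Step 1: G0=G0&G1=1&0=0 G1=G1|G0=0|1=1 G2=NOT G2=NOT 1=0 -> 010
Step 2: G0=G0&G1=0&1=0 G1=G1|G0=1|0=1 G2=NOT G2=NOT 0=1 -> 011
Step 3: G0=G0&G1=0&1=0 G1=G1|G0=1|0=1 G2=NOT G2=NOT 1=0 -> 010
Step 4: G0=G0&G1=0&1=0 G1=G1|G0=1|0=1 G2=NOT G2=NOT 0=1 -> 011
Step 5: G0=G0&G1=0&1=0 G1=G1|G0=1|0=1 G2=NOT G2=NOT 1=0 -> 010
Step 6: G0=G0&G1=0&1=0 G1=G1|G0=1|0=1 G2=NOT G2=NOT 0=1 -> 011

011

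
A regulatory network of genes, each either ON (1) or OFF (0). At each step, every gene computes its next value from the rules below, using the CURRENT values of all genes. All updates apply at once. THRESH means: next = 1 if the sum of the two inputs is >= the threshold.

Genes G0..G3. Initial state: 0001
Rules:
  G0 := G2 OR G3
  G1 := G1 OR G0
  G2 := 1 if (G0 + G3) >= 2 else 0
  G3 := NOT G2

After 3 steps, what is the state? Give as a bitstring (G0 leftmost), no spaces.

Step 1: G0=G2|G3=0|1=1 G1=G1|G0=0|0=0 G2=(0+1>=2)=0 G3=NOT G2=NOT 0=1 -> 1001
Step 2: G0=G2|G3=0|1=1 G1=G1|G0=0|1=1 G2=(1+1>=2)=1 G3=NOT G2=NOT 0=1 -> 1111
Step 3: G0=G2|G3=1|1=1 G1=G1|G0=1|1=1 G2=(1+1>=2)=1 G3=NOT G2=NOT 1=0 -> 1110

1110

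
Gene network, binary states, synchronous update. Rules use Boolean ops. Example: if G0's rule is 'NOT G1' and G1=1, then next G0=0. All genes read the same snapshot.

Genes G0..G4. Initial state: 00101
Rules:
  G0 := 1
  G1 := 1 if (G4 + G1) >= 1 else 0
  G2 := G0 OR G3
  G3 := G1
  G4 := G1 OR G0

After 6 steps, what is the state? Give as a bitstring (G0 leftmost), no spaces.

Step 1: G0=1(const) G1=(1+0>=1)=1 G2=G0|G3=0|0=0 G3=G1=0 G4=G1|G0=0|0=0 -> 11000
Step 2: G0=1(const) G1=(0+1>=1)=1 G2=G0|G3=1|0=1 G3=G1=1 G4=G1|G0=1|1=1 -> 11111
Step 3: G0=1(const) G1=(1+1>=1)=1 G2=G0|G3=1|1=1 G3=G1=1 G4=G1|G0=1|1=1 -> 11111
Step 4: G0=1(const) G1=(1+1>=1)=1 G2=G0|G3=1|1=1 G3=G1=1 G4=G1|G0=1|1=1 -> 11111
Step 5: G0=1(const) G1=(1+1>=1)=1 G2=G0|G3=1|1=1 G3=G1=1 G4=G1|G0=1|1=1 -> 11111
Step 6: G0=1(const) G1=(1+1>=1)=1 G2=G0|G3=1|1=1 G3=G1=1 G4=G1|G0=1|1=1 -> 11111

11111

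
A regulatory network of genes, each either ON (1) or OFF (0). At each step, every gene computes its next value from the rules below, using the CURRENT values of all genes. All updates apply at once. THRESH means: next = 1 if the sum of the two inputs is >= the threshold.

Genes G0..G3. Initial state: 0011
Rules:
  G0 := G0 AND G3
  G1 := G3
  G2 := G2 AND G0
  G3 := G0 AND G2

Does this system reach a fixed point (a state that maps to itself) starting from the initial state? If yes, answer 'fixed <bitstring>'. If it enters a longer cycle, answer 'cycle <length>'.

Step 0: 0011
Step 1: G0=G0&G3=0&1=0 G1=G3=1 G2=G2&G0=1&0=0 G3=G0&G2=0&1=0 -> 0100
Step 2: G0=G0&G3=0&0=0 G1=G3=0 G2=G2&G0=0&0=0 G3=G0&G2=0&0=0 -> 0000
Step 3: G0=G0&G3=0&0=0 G1=G3=0 G2=G2&G0=0&0=0 G3=G0&G2=0&0=0 -> 0000
Fixed point reached at step 2: 0000

Answer: fixed 0000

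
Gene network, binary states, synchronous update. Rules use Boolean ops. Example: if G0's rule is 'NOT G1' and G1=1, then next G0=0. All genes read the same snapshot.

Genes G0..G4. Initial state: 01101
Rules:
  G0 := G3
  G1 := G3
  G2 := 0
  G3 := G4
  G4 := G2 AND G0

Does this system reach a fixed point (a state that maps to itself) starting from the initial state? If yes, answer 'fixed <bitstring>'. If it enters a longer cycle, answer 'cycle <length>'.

Answer: fixed 00000

Derivation:
Step 0: 01101
Step 1: G0=G3=0 G1=G3=0 G2=0(const) G3=G4=1 G4=G2&G0=1&0=0 -> 00010
Step 2: G0=G3=1 G1=G3=1 G2=0(const) G3=G4=0 G4=G2&G0=0&0=0 -> 11000
Step 3: G0=G3=0 G1=G3=0 G2=0(const) G3=G4=0 G4=G2&G0=0&1=0 -> 00000
Step 4: G0=G3=0 G1=G3=0 G2=0(const) G3=G4=0 G4=G2&G0=0&0=0 -> 00000
Fixed point reached at step 3: 00000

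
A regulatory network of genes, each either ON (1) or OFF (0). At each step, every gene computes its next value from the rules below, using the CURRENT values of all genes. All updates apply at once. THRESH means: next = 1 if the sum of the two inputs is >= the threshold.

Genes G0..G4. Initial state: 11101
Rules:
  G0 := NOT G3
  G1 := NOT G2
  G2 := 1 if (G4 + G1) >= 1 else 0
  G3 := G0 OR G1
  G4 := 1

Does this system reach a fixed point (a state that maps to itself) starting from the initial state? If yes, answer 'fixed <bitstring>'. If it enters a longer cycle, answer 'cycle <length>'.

Answer: cycle 4

Derivation:
Step 0: 11101
Step 1: G0=NOT G3=NOT 0=1 G1=NOT G2=NOT 1=0 G2=(1+1>=1)=1 G3=G0|G1=1|1=1 G4=1(const) -> 10111
Step 2: G0=NOT G3=NOT 1=0 G1=NOT G2=NOT 1=0 G2=(1+0>=1)=1 G3=G0|G1=1|0=1 G4=1(const) -> 00111
Step 3: G0=NOT G3=NOT 1=0 G1=NOT G2=NOT 1=0 G2=(1+0>=1)=1 G3=G0|G1=0|0=0 G4=1(const) -> 00101
Step 4: G0=NOT G3=NOT 0=1 G1=NOT G2=NOT 1=0 G2=(1+0>=1)=1 G3=G0|G1=0|0=0 G4=1(const) -> 10101
Step 5: G0=NOT G3=NOT 0=1 G1=NOT G2=NOT 1=0 G2=(1+0>=1)=1 G3=G0|G1=1|0=1 G4=1(const) -> 10111
Cycle of length 4 starting at step 1 -> no fixed point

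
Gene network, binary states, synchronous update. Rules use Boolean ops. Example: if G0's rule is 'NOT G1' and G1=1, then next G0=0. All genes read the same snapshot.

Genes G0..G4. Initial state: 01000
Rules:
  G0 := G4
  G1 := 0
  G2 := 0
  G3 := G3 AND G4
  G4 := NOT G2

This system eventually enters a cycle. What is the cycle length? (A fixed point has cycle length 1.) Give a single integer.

Step 0: 01000
Step 1: G0=G4=0 G1=0(const) G2=0(const) G3=G3&G4=0&0=0 G4=NOT G2=NOT 0=1 -> 00001
Step 2: G0=G4=1 G1=0(const) G2=0(const) G3=G3&G4=0&1=0 G4=NOT G2=NOT 0=1 -> 10001
Step 3: G0=G4=1 G1=0(const) G2=0(const) G3=G3&G4=0&1=0 G4=NOT G2=NOT 0=1 -> 10001
State from step 3 equals state from step 2 -> cycle length 1

Answer: 1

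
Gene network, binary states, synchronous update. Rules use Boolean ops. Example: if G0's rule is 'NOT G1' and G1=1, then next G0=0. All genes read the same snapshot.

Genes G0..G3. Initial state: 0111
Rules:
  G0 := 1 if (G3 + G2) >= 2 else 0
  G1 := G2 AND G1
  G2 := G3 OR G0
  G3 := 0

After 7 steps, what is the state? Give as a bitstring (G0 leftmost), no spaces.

Step 1: G0=(1+1>=2)=1 G1=G2&G1=1&1=1 G2=G3|G0=1|0=1 G3=0(const) -> 1110
Step 2: G0=(0+1>=2)=0 G1=G2&G1=1&1=1 G2=G3|G0=0|1=1 G3=0(const) -> 0110
Step 3: G0=(0+1>=2)=0 G1=G2&G1=1&1=1 G2=G3|G0=0|0=0 G3=0(const) -> 0100
Step 4: G0=(0+0>=2)=0 G1=G2&G1=0&1=0 G2=G3|G0=0|0=0 G3=0(const) -> 0000
Step 5: G0=(0+0>=2)=0 G1=G2&G1=0&0=0 G2=G3|G0=0|0=0 G3=0(const) -> 0000
Step 6: G0=(0+0>=2)=0 G1=G2&G1=0&0=0 G2=G3|G0=0|0=0 G3=0(const) -> 0000
Step 7: G0=(0+0>=2)=0 G1=G2&G1=0&0=0 G2=G3|G0=0|0=0 G3=0(const) -> 0000

0000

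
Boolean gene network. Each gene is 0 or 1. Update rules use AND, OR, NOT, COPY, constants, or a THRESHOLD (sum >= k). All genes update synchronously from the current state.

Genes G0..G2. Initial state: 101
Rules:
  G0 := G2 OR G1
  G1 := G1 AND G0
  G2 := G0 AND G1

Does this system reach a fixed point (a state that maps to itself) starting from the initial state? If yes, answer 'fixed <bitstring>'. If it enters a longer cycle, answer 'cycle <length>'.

Answer: fixed 000

Derivation:
Step 0: 101
Step 1: G0=G2|G1=1|0=1 G1=G1&G0=0&1=0 G2=G0&G1=1&0=0 -> 100
Step 2: G0=G2|G1=0|0=0 G1=G1&G0=0&1=0 G2=G0&G1=1&0=0 -> 000
Step 3: G0=G2|G1=0|0=0 G1=G1&G0=0&0=0 G2=G0&G1=0&0=0 -> 000
Fixed point reached at step 2: 000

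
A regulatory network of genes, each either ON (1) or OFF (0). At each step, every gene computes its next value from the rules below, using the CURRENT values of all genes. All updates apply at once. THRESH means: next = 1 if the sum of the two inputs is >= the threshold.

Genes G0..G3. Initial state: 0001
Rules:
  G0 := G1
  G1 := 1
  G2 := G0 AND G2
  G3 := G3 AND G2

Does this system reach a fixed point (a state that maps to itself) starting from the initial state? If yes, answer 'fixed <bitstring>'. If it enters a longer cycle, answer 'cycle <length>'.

Step 0: 0001
Step 1: G0=G1=0 G1=1(const) G2=G0&G2=0&0=0 G3=G3&G2=1&0=0 -> 0100
Step 2: G0=G1=1 G1=1(const) G2=G0&G2=0&0=0 G3=G3&G2=0&0=0 -> 1100
Step 3: G0=G1=1 G1=1(const) G2=G0&G2=1&0=0 G3=G3&G2=0&0=0 -> 1100
Fixed point reached at step 2: 1100

Answer: fixed 1100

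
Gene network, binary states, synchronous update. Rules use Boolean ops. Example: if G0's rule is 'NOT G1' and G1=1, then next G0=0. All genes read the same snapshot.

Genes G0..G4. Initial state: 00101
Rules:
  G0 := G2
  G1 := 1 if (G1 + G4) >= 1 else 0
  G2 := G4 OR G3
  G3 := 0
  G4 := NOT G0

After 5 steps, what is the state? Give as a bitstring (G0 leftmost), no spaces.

Step 1: G0=G2=1 G1=(0+1>=1)=1 G2=G4|G3=1|0=1 G3=0(const) G4=NOT G0=NOT 0=1 -> 11101
Step 2: G0=G2=1 G1=(1+1>=1)=1 G2=G4|G3=1|0=1 G3=0(const) G4=NOT G0=NOT 1=0 -> 11100
Step 3: G0=G2=1 G1=(1+0>=1)=1 G2=G4|G3=0|0=0 G3=0(const) G4=NOT G0=NOT 1=0 -> 11000
Step 4: G0=G2=0 G1=(1+0>=1)=1 G2=G4|G3=0|0=0 G3=0(const) G4=NOT G0=NOT 1=0 -> 01000
Step 5: G0=G2=0 G1=(1+0>=1)=1 G2=G4|G3=0|0=0 G3=0(const) G4=NOT G0=NOT 0=1 -> 01001

01001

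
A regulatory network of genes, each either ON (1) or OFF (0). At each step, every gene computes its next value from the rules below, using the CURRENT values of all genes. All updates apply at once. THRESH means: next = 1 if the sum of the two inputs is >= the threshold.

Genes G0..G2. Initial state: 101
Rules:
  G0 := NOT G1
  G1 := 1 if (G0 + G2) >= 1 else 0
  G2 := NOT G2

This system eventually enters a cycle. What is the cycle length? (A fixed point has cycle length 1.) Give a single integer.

Answer: 4

Derivation:
Step 0: 101
Step 1: G0=NOT G1=NOT 0=1 G1=(1+1>=1)=1 G2=NOT G2=NOT 1=0 -> 110
Step 2: G0=NOT G1=NOT 1=0 G1=(1+0>=1)=1 G2=NOT G2=NOT 0=1 -> 011
Step 3: G0=NOT G1=NOT 1=0 G1=(0+1>=1)=1 G2=NOT G2=NOT 1=0 -> 010
Step 4: G0=NOT G1=NOT 1=0 G1=(0+0>=1)=0 G2=NOT G2=NOT 0=1 -> 001
Step 5: G0=NOT G1=NOT 0=1 G1=(0+1>=1)=1 G2=NOT G2=NOT 1=0 -> 110
State from step 5 equals state from step 1 -> cycle length 4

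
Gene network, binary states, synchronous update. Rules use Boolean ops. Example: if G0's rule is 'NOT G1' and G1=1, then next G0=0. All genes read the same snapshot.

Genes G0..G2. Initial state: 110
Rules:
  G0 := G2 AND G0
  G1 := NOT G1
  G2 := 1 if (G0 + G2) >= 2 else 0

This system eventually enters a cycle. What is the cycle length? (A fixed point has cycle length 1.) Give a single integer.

Step 0: 110
Step 1: G0=G2&G0=0&1=0 G1=NOT G1=NOT 1=0 G2=(1+0>=2)=0 -> 000
Step 2: G0=G2&G0=0&0=0 G1=NOT G1=NOT 0=1 G2=(0+0>=2)=0 -> 010
Step 3: G0=G2&G0=0&0=0 G1=NOT G1=NOT 1=0 G2=(0+0>=2)=0 -> 000
State from step 3 equals state from step 1 -> cycle length 2

Answer: 2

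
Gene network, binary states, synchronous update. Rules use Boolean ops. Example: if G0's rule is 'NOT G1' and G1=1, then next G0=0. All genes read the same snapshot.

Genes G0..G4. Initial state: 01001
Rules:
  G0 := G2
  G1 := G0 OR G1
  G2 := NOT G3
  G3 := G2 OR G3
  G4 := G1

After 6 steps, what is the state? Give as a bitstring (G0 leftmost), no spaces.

Step 1: G0=G2=0 G1=G0|G1=0|1=1 G2=NOT G3=NOT 0=1 G3=G2|G3=0|0=0 G4=G1=1 -> 01101
Step 2: G0=G2=1 G1=G0|G1=0|1=1 G2=NOT G3=NOT 0=1 G3=G2|G3=1|0=1 G4=G1=1 -> 11111
Step 3: G0=G2=1 G1=G0|G1=1|1=1 G2=NOT G3=NOT 1=0 G3=G2|G3=1|1=1 G4=G1=1 -> 11011
Step 4: G0=G2=0 G1=G0|G1=1|1=1 G2=NOT G3=NOT 1=0 G3=G2|G3=0|1=1 G4=G1=1 -> 01011
Step 5: G0=G2=0 G1=G0|G1=0|1=1 G2=NOT G3=NOT 1=0 G3=G2|G3=0|1=1 G4=G1=1 -> 01011
Step 6: G0=G2=0 G1=G0|G1=0|1=1 G2=NOT G3=NOT 1=0 G3=G2|G3=0|1=1 G4=G1=1 -> 01011

01011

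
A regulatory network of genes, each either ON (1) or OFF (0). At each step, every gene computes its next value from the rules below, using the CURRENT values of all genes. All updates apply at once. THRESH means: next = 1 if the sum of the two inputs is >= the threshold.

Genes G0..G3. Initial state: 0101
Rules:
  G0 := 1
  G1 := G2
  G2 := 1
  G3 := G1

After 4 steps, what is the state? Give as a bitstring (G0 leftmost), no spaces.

Step 1: G0=1(const) G1=G2=0 G2=1(const) G3=G1=1 -> 1011
Step 2: G0=1(const) G1=G2=1 G2=1(const) G3=G1=0 -> 1110
Step 3: G0=1(const) G1=G2=1 G2=1(const) G3=G1=1 -> 1111
Step 4: G0=1(const) G1=G2=1 G2=1(const) G3=G1=1 -> 1111

1111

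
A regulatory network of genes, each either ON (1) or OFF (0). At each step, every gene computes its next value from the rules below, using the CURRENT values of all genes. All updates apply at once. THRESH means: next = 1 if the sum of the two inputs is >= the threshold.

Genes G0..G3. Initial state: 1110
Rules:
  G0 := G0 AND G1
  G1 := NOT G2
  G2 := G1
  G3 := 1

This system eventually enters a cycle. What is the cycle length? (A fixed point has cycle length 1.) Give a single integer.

Step 0: 1110
Step 1: G0=G0&G1=1&1=1 G1=NOT G2=NOT 1=0 G2=G1=1 G3=1(const) -> 1011
Step 2: G0=G0&G1=1&0=0 G1=NOT G2=NOT 1=0 G2=G1=0 G3=1(const) -> 0001
Step 3: G0=G0&G1=0&0=0 G1=NOT G2=NOT 0=1 G2=G1=0 G3=1(const) -> 0101
Step 4: G0=G0&G1=0&1=0 G1=NOT G2=NOT 0=1 G2=G1=1 G3=1(const) -> 0111
Step 5: G0=G0&G1=0&1=0 G1=NOT G2=NOT 1=0 G2=G1=1 G3=1(const) -> 0011
Step 6: G0=G0&G1=0&0=0 G1=NOT G2=NOT 1=0 G2=G1=0 G3=1(const) -> 0001
State from step 6 equals state from step 2 -> cycle length 4

Answer: 4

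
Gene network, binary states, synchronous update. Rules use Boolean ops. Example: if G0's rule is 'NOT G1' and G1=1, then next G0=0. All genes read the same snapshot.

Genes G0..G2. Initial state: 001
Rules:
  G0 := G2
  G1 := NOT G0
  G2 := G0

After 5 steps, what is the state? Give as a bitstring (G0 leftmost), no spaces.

Step 1: G0=G2=1 G1=NOT G0=NOT 0=1 G2=G0=0 -> 110
Step 2: G0=G2=0 G1=NOT G0=NOT 1=0 G2=G0=1 -> 001
Step 3: G0=G2=1 G1=NOT G0=NOT 0=1 G2=G0=0 -> 110
Step 4: G0=G2=0 G1=NOT G0=NOT 1=0 G2=G0=1 -> 001
Step 5: G0=G2=1 G1=NOT G0=NOT 0=1 G2=G0=0 -> 110

110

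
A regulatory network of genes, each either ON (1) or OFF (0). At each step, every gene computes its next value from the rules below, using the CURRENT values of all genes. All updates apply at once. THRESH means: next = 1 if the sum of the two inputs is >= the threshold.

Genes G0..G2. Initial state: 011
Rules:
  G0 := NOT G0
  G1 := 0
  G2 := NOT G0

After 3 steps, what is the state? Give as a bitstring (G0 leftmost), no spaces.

Step 1: G0=NOT G0=NOT 0=1 G1=0(const) G2=NOT G0=NOT 0=1 -> 101
Step 2: G0=NOT G0=NOT 1=0 G1=0(const) G2=NOT G0=NOT 1=0 -> 000
Step 3: G0=NOT G0=NOT 0=1 G1=0(const) G2=NOT G0=NOT 0=1 -> 101

101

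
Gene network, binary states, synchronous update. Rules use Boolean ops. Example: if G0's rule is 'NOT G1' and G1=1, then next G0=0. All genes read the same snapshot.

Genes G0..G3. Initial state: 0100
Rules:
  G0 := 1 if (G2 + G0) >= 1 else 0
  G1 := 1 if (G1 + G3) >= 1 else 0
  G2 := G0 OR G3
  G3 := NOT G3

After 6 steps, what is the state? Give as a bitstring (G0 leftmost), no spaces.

Step 1: G0=(0+0>=1)=0 G1=(1+0>=1)=1 G2=G0|G3=0|0=0 G3=NOT G3=NOT 0=1 -> 0101
Step 2: G0=(0+0>=1)=0 G1=(1+1>=1)=1 G2=G0|G3=0|1=1 G3=NOT G3=NOT 1=0 -> 0110
Step 3: G0=(1+0>=1)=1 G1=(1+0>=1)=1 G2=G0|G3=0|0=0 G3=NOT G3=NOT 0=1 -> 1101
Step 4: G0=(0+1>=1)=1 G1=(1+1>=1)=1 G2=G0|G3=1|1=1 G3=NOT G3=NOT 1=0 -> 1110
Step 5: G0=(1+1>=1)=1 G1=(1+0>=1)=1 G2=G0|G3=1|0=1 G3=NOT G3=NOT 0=1 -> 1111
Step 6: G0=(1+1>=1)=1 G1=(1+1>=1)=1 G2=G0|G3=1|1=1 G3=NOT G3=NOT 1=0 -> 1110

1110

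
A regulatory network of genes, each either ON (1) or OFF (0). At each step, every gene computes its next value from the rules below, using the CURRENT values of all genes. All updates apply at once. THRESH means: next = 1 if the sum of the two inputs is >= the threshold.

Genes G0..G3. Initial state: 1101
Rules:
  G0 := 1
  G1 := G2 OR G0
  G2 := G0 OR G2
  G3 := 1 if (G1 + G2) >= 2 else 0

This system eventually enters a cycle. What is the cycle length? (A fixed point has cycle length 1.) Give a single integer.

Answer: 1

Derivation:
Step 0: 1101
Step 1: G0=1(const) G1=G2|G0=0|1=1 G2=G0|G2=1|0=1 G3=(1+0>=2)=0 -> 1110
Step 2: G0=1(const) G1=G2|G0=1|1=1 G2=G0|G2=1|1=1 G3=(1+1>=2)=1 -> 1111
Step 3: G0=1(const) G1=G2|G0=1|1=1 G2=G0|G2=1|1=1 G3=(1+1>=2)=1 -> 1111
State from step 3 equals state from step 2 -> cycle length 1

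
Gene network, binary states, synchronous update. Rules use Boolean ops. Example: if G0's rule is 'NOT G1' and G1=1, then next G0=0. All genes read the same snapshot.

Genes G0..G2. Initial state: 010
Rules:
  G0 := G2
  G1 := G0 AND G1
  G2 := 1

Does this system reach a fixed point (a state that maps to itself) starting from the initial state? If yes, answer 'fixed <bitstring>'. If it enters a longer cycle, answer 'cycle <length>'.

Step 0: 010
Step 1: G0=G2=0 G1=G0&G1=0&1=0 G2=1(const) -> 001
Step 2: G0=G2=1 G1=G0&G1=0&0=0 G2=1(const) -> 101
Step 3: G0=G2=1 G1=G0&G1=1&0=0 G2=1(const) -> 101
Fixed point reached at step 2: 101

Answer: fixed 101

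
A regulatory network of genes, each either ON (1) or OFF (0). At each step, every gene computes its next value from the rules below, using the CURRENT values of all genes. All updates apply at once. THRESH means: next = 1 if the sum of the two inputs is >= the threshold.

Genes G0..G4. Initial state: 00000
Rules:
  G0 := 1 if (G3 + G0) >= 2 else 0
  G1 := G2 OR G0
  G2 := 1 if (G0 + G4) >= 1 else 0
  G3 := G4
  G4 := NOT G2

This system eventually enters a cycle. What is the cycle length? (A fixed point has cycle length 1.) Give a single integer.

Answer: 4

Derivation:
Step 0: 00000
Step 1: G0=(0+0>=2)=0 G1=G2|G0=0|0=0 G2=(0+0>=1)=0 G3=G4=0 G4=NOT G2=NOT 0=1 -> 00001
Step 2: G0=(0+0>=2)=0 G1=G2|G0=0|0=0 G2=(0+1>=1)=1 G3=G4=1 G4=NOT G2=NOT 0=1 -> 00111
Step 3: G0=(1+0>=2)=0 G1=G2|G0=1|0=1 G2=(0+1>=1)=1 G3=G4=1 G4=NOT G2=NOT 1=0 -> 01110
Step 4: G0=(1+0>=2)=0 G1=G2|G0=1|0=1 G2=(0+0>=1)=0 G3=G4=0 G4=NOT G2=NOT 1=0 -> 01000
Step 5: G0=(0+0>=2)=0 G1=G2|G0=0|0=0 G2=(0+0>=1)=0 G3=G4=0 G4=NOT G2=NOT 0=1 -> 00001
State from step 5 equals state from step 1 -> cycle length 4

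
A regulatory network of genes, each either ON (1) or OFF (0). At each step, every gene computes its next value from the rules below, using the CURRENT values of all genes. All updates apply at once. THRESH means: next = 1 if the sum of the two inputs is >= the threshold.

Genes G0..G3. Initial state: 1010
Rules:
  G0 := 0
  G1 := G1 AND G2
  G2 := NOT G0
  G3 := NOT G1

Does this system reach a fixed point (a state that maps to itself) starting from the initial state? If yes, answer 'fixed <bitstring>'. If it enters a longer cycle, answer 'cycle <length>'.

Answer: fixed 0011

Derivation:
Step 0: 1010
Step 1: G0=0(const) G1=G1&G2=0&1=0 G2=NOT G0=NOT 1=0 G3=NOT G1=NOT 0=1 -> 0001
Step 2: G0=0(const) G1=G1&G2=0&0=0 G2=NOT G0=NOT 0=1 G3=NOT G1=NOT 0=1 -> 0011
Step 3: G0=0(const) G1=G1&G2=0&1=0 G2=NOT G0=NOT 0=1 G3=NOT G1=NOT 0=1 -> 0011
Fixed point reached at step 2: 0011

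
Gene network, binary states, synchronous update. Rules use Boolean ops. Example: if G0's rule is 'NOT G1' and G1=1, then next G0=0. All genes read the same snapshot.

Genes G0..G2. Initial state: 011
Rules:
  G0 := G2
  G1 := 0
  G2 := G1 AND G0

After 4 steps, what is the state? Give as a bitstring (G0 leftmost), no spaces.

Step 1: G0=G2=1 G1=0(const) G2=G1&G0=1&0=0 -> 100
Step 2: G0=G2=0 G1=0(const) G2=G1&G0=0&1=0 -> 000
Step 3: G0=G2=0 G1=0(const) G2=G1&G0=0&0=0 -> 000
Step 4: G0=G2=0 G1=0(const) G2=G1&G0=0&0=0 -> 000

000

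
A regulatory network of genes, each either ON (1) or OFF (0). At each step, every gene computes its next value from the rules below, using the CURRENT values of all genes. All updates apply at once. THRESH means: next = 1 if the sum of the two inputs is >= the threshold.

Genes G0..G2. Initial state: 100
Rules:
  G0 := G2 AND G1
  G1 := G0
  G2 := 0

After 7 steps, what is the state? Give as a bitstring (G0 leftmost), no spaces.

Step 1: G0=G2&G1=0&0=0 G1=G0=1 G2=0(const) -> 010
Step 2: G0=G2&G1=0&1=0 G1=G0=0 G2=0(const) -> 000
Step 3: G0=G2&G1=0&0=0 G1=G0=0 G2=0(const) -> 000
Step 4: G0=G2&G1=0&0=0 G1=G0=0 G2=0(const) -> 000
Step 5: G0=G2&G1=0&0=0 G1=G0=0 G2=0(const) -> 000
Step 6: G0=G2&G1=0&0=0 G1=G0=0 G2=0(const) -> 000
Step 7: G0=G2&G1=0&0=0 G1=G0=0 G2=0(const) -> 000

000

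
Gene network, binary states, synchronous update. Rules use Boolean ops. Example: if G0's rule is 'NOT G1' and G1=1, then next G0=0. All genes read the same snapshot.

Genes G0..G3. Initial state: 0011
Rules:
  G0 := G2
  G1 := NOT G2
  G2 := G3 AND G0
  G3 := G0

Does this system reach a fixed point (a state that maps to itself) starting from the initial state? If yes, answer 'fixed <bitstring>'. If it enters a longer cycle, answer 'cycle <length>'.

Step 0: 0011
Step 1: G0=G2=1 G1=NOT G2=NOT 1=0 G2=G3&G0=1&0=0 G3=G0=0 -> 1000
Step 2: G0=G2=0 G1=NOT G2=NOT 0=1 G2=G3&G0=0&1=0 G3=G0=1 -> 0101
Step 3: G0=G2=0 G1=NOT G2=NOT 0=1 G2=G3&G0=1&0=0 G3=G0=0 -> 0100
Step 4: G0=G2=0 G1=NOT G2=NOT 0=1 G2=G3&G0=0&0=0 G3=G0=0 -> 0100
Fixed point reached at step 3: 0100

Answer: fixed 0100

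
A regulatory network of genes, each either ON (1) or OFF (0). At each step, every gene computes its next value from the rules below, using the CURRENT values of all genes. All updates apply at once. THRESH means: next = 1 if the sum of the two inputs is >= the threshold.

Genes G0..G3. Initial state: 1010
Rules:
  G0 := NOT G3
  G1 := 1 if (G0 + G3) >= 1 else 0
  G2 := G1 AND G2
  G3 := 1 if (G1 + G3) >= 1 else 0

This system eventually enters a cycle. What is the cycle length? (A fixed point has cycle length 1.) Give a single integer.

Answer: 1

Derivation:
Step 0: 1010
Step 1: G0=NOT G3=NOT 0=1 G1=(1+0>=1)=1 G2=G1&G2=0&1=0 G3=(0+0>=1)=0 -> 1100
Step 2: G0=NOT G3=NOT 0=1 G1=(1+0>=1)=1 G2=G1&G2=1&0=0 G3=(1+0>=1)=1 -> 1101
Step 3: G0=NOT G3=NOT 1=0 G1=(1+1>=1)=1 G2=G1&G2=1&0=0 G3=(1+1>=1)=1 -> 0101
Step 4: G0=NOT G3=NOT 1=0 G1=(0+1>=1)=1 G2=G1&G2=1&0=0 G3=(1+1>=1)=1 -> 0101
State from step 4 equals state from step 3 -> cycle length 1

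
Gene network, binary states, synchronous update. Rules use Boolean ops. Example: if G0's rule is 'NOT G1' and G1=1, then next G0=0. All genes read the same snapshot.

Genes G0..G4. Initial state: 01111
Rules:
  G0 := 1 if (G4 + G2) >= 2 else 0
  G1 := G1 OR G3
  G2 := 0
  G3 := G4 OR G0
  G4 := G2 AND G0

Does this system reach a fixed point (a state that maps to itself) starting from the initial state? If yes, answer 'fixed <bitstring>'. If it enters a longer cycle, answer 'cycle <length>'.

Step 0: 01111
Step 1: G0=(1+1>=2)=1 G1=G1|G3=1|1=1 G2=0(const) G3=G4|G0=1|0=1 G4=G2&G0=1&0=0 -> 11010
Step 2: G0=(0+0>=2)=0 G1=G1|G3=1|1=1 G2=0(const) G3=G4|G0=0|1=1 G4=G2&G0=0&1=0 -> 01010
Step 3: G0=(0+0>=2)=0 G1=G1|G3=1|1=1 G2=0(const) G3=G4|G0=0|0=0 G4=G2&G0=0&0=0 -> 01000
Step 4: G0=(0+0>=2)=0 G1=G1|G3=1|0=1 G2=0(const) G3=G4|G0=0|0=0 G4=G2&G0=0&0=0 -> 01000
Fixed point reached at step 3: 01000

Answer: fixed 01000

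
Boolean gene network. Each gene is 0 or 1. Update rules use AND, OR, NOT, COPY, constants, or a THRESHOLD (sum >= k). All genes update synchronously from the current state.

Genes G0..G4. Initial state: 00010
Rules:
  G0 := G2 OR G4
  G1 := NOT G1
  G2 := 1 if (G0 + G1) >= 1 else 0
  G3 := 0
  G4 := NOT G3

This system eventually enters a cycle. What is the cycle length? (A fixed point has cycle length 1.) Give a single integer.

Answer: 2

Derivation:
Step 0: 00010
Step 1: G0=G2|G4=0|0=0 G1=NOT G1=NOT 0=1 G2=(0+0>=1)=0 G3=0(const) G4=NOT G3=NOT 1=0 -> 01000
Step 2: G0=G2|G4=0|0=0 G1=NOT G1=NOT 1=0 G2=(0+1>=1)=1 G3=0(const) G4=NOT G3=NOT 0=1 -> 00101
Step 3: G0=G2|G4=1|1=1 G1=NOT G1=NOT 0=1 G2=(0+0>=1)=0 G3=0(const) G4=NOT G3=NOT 0=1 -> 11001
Step 4: G0=G2|G4=0|1=1 G1=NOT G1=NOT 1=0 G2=(1+1>=1)=1 G3=0(const) G4=NOT G3=NOT 0=1 -> 10101
Step 5: G0=G2|G4=1|1=1 G1=NOT G1=NOT 0=1 G2=(1+0>=1)=1 G3=0(const) G4=NOT G3=NOT 0=1 -> 11101
Step 6: G0=G2|G4=1|1=1 G1=NOT G1=NOT 1=0 G2=(1+1>=1)=1 G3=0(const) G4=NOT G3=NOT 0=1 -> 10101
State from step 6 equals state from step 4 -> cycle length 2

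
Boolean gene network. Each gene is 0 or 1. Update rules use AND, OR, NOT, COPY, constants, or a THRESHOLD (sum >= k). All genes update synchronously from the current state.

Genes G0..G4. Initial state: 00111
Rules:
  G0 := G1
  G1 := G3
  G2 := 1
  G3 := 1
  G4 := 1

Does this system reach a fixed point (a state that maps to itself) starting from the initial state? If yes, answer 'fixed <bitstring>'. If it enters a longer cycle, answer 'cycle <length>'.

Step 0: 00111
Step 1: G0=G1=0 G1=G3=1 G2=1(const) G3=1(const) G4=1(const) -> 01111
Step 2: G0=G1=1 G1=G3=1 G2=1(const) G3=1(const) G4=1(const) -> 11111
Step 3: G0=G1=1 G1=G3=1 G2=1(const) G3=1(const) G4=1(const) -> 11111
Fixed point reached at step 2: 11111

Answer: fixed 11111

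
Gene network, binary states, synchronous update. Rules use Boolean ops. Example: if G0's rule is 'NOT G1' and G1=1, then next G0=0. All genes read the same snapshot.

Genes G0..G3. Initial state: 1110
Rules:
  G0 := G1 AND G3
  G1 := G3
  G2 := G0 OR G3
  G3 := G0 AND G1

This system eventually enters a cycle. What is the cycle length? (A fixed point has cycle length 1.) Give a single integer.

Step 0: 1110
Step 1: G0=G1&G3=1&0=0 G1=G3=0 G2=G0|G3=1|0=1 G3=G0&G1=1&1=1 -> 0011
Step 2: G0=G1&G3=0&1=0 G1=G3=1 G2=G0|G3=0|1=1 G3=G0&G1=0&0=0 -> 0110
Step 3: G0=G1&G3=1&0=0 G1=G3=0 G2=G0|G3=0|0=0 G3=G0&G1=0&1=0 -> 0000
Step 4: G0=G1&G3=0&0=0 G1=G3=0 G2=G0|G3=0|0=0 G3=G0&G1=0&0=0 -> 0000
State from step 4 equals state from step 3 -> cycle length 1

Answer: 1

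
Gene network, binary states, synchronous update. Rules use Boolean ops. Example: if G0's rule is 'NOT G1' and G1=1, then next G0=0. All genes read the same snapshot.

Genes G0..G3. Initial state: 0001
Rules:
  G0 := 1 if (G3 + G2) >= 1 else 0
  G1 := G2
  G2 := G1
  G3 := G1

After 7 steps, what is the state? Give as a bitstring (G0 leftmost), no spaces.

Step 1: G0=(1+0>=1)=1 G1=G2=0 G2=G1=0 G3=G1=0 -> 1000
Step 2: G0=(0+0>=1)=0 G1=G2=0 G2=G1=0 G3=G1=0 -> 0000
Step 3: G0=(0+0>=1)=0 G1=G2=0 G2=G1=0 G3=G1=0 -> 0000
Step 4: G0=(0+0>=1)=0 G1=G2=0 G2=G1=0 G3=G1=0 -> 0000
Step 5: G0=(0+0>=1)=0 G1=G2=0 G2=G1=0 G3=G1=0 -> 0000
Step 6: G0=(0+0>=1)=0 G1=G2=0 G2=G1=0 G3=G1=0 -> 0000
Step 7: G0=(0+0>=1)=0 G1=G2=0 G2=G1=0 G3=G1=0 -> 0000

0000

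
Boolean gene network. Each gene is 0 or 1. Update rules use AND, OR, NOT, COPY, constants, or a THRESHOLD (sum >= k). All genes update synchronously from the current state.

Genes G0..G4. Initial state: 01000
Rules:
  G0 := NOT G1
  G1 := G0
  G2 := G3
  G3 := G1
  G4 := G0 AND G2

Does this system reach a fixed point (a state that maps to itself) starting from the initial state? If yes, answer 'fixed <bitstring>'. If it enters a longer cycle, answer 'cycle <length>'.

Answer: cycle 4

Derivation:
Step 0: 01000
Step 1: G0=NOT G1=NOT 1=0 G1=G0=0 G2=G3=0 G3=G1=1 G4=G0&G2=0&0=0 -> 00010
Step 2: G0=NOT G1=NOT 0=1 G1=G0=0 G2=G3=1 G3=G1=0 G4=G0&G2=0&0=0 -> 10100
Step 3: G0=NOT G1=NOT 0=1 G1=G0=1 G2=G3=0 G3=G1=0 G4=G0&G2=1&1=1 -> 11001
Step 4: G0=NOT G1=NOT 1=0 G1=G0=1 G2=G3=0 G3=G1=1 G4=G0&G2=1&0=0 -> 01010
Step 5: G0=NOT G1=NOT 1=0 G1=G0=0 G2=G3=1 G3=G1=1 G4=G0&G2=0&0=0 -> 00110
Step 6: G0=NOT G1=NOT 0=1 G1=G0=0 G2=G3=1 G3=G1=0 G4=G0&G2=0&1=0 -> 10100
Cycle of length 4 starting at step 2 -> no fixed point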